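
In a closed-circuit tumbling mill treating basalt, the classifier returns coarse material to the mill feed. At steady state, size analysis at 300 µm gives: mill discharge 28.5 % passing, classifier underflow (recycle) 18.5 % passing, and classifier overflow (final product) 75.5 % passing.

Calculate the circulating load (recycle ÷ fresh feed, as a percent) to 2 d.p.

Balance %-passing 300 µm (r = R/F):
Fd + Rd = Ru + Fo ⇒ R/F = (o−d)/(d−u)
r = (75.5 − 28.5)/(28.5 − 18.5) = 47.0/10.0 = 4.7000
CL = 100·r = 470.00 %

CL = 470.00 %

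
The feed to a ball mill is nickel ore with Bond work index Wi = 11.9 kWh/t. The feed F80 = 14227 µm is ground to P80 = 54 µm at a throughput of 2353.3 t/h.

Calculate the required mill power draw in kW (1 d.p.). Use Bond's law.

W = 10 Wi / √P80 − 10 Wi / √F80
W = 10·11.9·(1/√54 − 1/√14227) = 10·11.9·(0.127699) = 15.1962 kWh/t
P_mill = W·ṁ = 15.1962·2353.3 = 35761.1 kW

P = 35761.1 kW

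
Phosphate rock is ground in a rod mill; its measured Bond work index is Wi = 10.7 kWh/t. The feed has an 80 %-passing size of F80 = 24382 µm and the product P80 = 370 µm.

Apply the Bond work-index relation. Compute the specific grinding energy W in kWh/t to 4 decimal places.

Bond: W = 10·Wi·(1/√P80 − 1/√F80)
1/√370 = 0.051988;  1/√24382 = 0.006404
W = 10·10.7·(0.051988 − 0.006404) = 4.8774 kWh/t

W = 4.8774 kWh/t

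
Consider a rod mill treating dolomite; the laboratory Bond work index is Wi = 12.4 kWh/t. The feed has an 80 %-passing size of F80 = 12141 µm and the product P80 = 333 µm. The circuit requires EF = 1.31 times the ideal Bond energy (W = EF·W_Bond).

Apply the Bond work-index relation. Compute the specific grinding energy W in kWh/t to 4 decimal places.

W = 10·Wi·(P80^(-½) − F80^(-½))
1/√333 = 0.054800;  1/√12141 = 0.009076
W = 10·12.4·(0.054800 − 0.009076) = 5.6698 kWh/t
Apply correction: 5.6698 × 1.31 = 7.4274 kWh/t

W = 7.4274 kWh/t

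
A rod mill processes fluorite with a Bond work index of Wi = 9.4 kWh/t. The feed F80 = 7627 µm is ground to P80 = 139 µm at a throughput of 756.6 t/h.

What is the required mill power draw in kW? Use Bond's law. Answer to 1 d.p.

W = 10 Wi (P80^-0.5 − F80^-0.5)
W = 10·9.4·(1/√139 − 1/√7627) = 10·9.4·(0.073368) = 6.8966 kWh/t
Power = W × throughput = 6.8966 kWh/t × 756.6 t/h = 5218.0 kW

P = 5218.0 kW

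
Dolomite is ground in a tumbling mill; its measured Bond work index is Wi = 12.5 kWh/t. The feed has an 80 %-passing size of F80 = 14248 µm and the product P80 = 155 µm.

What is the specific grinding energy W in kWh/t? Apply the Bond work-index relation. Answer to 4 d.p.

W = 10 Wi (P80^-0.5 − F80^-0.5)
1/√155 = 0.080322;  1/√14248 = 0.008378
W = 10·12.5·(0.080322 − 0.008378) = 8.9930 kWh/t

W = 8.9930 kWh/t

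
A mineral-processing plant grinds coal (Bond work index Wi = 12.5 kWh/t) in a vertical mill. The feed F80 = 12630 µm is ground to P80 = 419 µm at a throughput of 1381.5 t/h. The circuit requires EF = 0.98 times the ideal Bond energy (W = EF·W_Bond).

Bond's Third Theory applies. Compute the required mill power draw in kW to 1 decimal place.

W = 10 Wi / √P80 − 10 Wi / √F80
W = 10·12.5·(1/√419 − 1/√12630) = 10·12.5·(0.039955) = 4.9944 kWh/t
W_actual = 0.98 × 4.9944 = 4.8945 kWh/t
P_mill = W·ṁ = 4.8945·1381.5 = 6761.7 kW

P = 6761.7 kW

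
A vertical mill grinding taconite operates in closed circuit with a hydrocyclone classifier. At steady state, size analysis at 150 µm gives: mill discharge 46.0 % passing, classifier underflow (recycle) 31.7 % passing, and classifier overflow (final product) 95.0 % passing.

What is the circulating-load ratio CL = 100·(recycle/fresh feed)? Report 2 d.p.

CL = 342.66 %

Classifier node, passing 150 µm:
Fd + Rd = Ru + Fo ⇒ R/F = (o−d)/(d−u)
r = (95.0 − 46.0)/(46.0 − 31.7) = 49.0/14.3 = 3.4266
CL = 100·r = 342.66 %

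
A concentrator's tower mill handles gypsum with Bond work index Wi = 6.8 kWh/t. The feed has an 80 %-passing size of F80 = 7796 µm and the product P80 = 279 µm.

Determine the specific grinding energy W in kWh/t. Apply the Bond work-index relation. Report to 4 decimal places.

W = 10 Wi / √P80 − 10 Wi / √F80
1/√279 = 0.059868;  1/√7796 = 0.011326
W = 10·6.8·(0.059868 − 0.011326) = 3.3009 kWh/t

W = 3.3009 kWh/t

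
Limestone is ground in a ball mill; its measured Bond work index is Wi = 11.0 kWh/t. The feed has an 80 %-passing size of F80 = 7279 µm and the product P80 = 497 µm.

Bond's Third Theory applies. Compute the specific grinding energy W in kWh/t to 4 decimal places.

W_Bond = 10·Wi·(1/√P₈₀ − 1/√F₈₀)
1/√497 = 0.044856;  1/√7279 = 0.011721
W = 10·11.0·(0.044856 − 0.011721) = 3.6449 kWh/t

W = 3.6449 kWh/t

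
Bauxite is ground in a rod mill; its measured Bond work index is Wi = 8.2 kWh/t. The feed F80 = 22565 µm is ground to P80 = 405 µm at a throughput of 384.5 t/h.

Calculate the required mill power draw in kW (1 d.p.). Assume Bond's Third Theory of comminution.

W = 10 Wi (1/√P80 − 1/√F80)  [Bond]
W = 10·8.2·(1/√405 − 1/√22565) = 10·8.2·(0.043033) = 3.5287 kWh/t
P = W·T = 3.5287·384.5 = 1356.8 kW

P = 1356.8 kW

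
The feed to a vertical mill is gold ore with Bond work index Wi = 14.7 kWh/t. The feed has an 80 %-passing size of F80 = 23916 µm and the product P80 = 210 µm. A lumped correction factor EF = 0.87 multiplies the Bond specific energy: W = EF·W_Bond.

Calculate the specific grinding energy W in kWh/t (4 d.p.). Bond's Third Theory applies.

W = 7.9983 kWh/t

W = 10 Wi (1/√P80 − 1/√F80)  [Bond]
1/√210 = 0.069007;  1/√23916 = 0.006466
W = 10·14.7·(0.069007 − 0.006466) = 9.1934 kWh/t
Corrected W = EF·W_Bond = 0.87·9.1934 = 7.9983 kWh/t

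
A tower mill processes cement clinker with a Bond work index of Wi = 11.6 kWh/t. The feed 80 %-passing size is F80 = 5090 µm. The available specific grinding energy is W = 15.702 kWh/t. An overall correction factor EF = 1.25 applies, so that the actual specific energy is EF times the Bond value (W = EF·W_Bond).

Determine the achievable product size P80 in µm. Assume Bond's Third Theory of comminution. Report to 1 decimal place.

P80 = 66.9 µm

W_Bond = 10·Wi·(1/√P₈₀ − 1/√F₈₀)
W_Bond = W / EF = 15.702 / 1.25 = 12.5616 kWh/t
P80^-0.5 = F80^-0.5 + W_Bond/(10 Wi)
  = 12.5616/(10·11.6) + 1/√5090 = 0.108290 + 0.014017 = 0.122306
P80 = (1/0.122306)² = 8.1762² = 66.85 µm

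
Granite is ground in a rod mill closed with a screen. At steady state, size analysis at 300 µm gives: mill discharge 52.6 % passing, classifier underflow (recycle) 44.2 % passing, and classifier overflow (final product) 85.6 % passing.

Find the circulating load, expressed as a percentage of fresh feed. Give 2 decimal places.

Balance %-passing 300 µm (r = R/F):
Fd + Rd = Ru + Fo ⇒ R/F = (o−d)/(d−u)
r = (85.6 − 52.6)/(52.6 − 44.2) = 33.0/8.4 = 3.9286
CL = 100·r = 392.86 %

CL = 392.86 %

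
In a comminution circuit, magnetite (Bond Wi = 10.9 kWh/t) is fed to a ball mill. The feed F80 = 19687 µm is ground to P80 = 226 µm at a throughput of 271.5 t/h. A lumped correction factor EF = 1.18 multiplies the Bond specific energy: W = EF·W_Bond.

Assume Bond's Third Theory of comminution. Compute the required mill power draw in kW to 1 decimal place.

W = 10 Wi / √P80 − 10 Wi / √F80
W = 10·10.9·(1/√226 − 1/√19687) = 10·10.9·(0.059392) = 6.4737 kWh/t
With EF = 1.18: W = 6.4737·1.18 = 7.6390 kWh/t
Mill draw = 7.6390 × 271.5 = 2074.0 kW

P = 2074.0 kW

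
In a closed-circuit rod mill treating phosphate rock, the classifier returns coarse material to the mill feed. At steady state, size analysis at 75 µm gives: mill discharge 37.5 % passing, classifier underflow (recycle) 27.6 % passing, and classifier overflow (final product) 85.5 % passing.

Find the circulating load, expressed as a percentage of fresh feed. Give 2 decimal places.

CL = 484.85 %

Balance %-passing 75 µm (r = R/F):
(1+r)d = ru + o → r = (o−d)/(d−u)
r = (85.5 − 37.5)/(37.5 − 27.6) = 48.0/9.9 = 4.8485
CL = 100·r = 484.85 %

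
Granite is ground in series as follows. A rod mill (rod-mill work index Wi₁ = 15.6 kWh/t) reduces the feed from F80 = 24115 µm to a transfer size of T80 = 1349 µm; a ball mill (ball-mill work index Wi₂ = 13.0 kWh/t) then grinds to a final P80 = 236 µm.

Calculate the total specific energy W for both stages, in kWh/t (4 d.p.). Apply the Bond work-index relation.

W = 10 Wi (1/√P80 − 1/√F80)  [Bond]
Stage 1 (24115→1349 µm, Wi₁=15.6): W₁ = 10·15.6·(0.027227 − 0.006440) = 3.2428 kWh/t
Stage 2 (1349→236 µm, Wi₂=13.0): W₂ = 10·13.0·(0.065094 − 0.027227) = 4.9228 kWh/t
W = W₁ + W₂ = 3.2428 + 4.9228 = 8.1656 kWh/t

W = 8.1656 kWh/t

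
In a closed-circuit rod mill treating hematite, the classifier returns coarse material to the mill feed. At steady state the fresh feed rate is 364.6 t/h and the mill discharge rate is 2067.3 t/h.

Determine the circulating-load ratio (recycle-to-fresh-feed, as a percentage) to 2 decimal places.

CL = 467.00 %

M = F + R at steady state, so:
R = M − F = 2067.3 − 364.6 = 1702.7 t/h
CL = 100·R/F = 100·1702.7/364.6 = 467.00 %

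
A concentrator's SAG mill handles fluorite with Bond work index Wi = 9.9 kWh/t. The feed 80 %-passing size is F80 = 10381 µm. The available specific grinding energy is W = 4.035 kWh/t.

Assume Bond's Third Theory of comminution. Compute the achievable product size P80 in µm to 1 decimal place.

P80 = 391.0 µm

Bond:  W = 10 Wi (1/√P − 1/√F)
⇒ 1/√P80 = W/(10·Wi) + 1/√F80
  = 4.0350/(10·9.9) + 1/√10381 = 0.040758 + 0.009815 = 0.050572
P80 = (1/0.050572)² = 19.7737² = 391.00 µm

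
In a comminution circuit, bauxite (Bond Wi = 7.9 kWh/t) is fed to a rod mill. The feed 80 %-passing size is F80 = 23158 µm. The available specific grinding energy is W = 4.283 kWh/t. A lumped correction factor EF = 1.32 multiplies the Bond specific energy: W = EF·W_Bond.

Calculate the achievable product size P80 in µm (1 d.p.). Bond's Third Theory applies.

P80 = 440.5 µm

W = 10·Wi·(P80^(-½) − F80^(-½))
W_Bond = W / EF = 4.283 / 1.32 = 3.2447 kWh/t
P80^-0.5 = F80^-0.5 + W_Bond/(10 Wi)
  = 3.2447/(10·7.9) + 1/√23158 = 0.041072 + 0.006571 = 0.047643
P80 = (1/0.047643)² = 20.9893² = 440.55 µm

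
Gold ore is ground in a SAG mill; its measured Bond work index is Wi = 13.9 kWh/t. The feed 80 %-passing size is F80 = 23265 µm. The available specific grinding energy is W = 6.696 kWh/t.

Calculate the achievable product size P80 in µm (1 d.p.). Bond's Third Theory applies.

P80 = 333.9 µm

W = 10 Wi (1/√P80 − 1/√F80)  [Bond]
⇒ 1/√P80 = W/(10·Wi) + 1/√F80
  = 6.6960/(10·13.9) + 1/√23265 = 0.048173 + 0.006556 = 0.054729
P80 = (1/0.054729)² = 18.2719² = 333.86 µm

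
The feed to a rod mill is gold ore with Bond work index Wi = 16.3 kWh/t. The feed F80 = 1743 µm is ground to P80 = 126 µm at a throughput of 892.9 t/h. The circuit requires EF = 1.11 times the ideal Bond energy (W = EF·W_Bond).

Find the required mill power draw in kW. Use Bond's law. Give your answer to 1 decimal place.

P = 10522.6 kW

W = 10 Wi (P80^-0.5 − F80^-0.5)
W = 10·16.3·(1/√126 − 1/√1743) = 10·16.3·(0.065135) = 10.6169 kWh/t
With EF = 1.11: W = 10.6169·1.11 = 11.7848 kWh/t
P_mill = W·ṁ = 11.7848·892.9 = 10522.6 kW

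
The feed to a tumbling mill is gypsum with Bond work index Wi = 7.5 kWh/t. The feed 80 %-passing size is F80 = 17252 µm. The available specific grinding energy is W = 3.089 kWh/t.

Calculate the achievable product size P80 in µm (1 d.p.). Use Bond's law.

P80 = 419.9 µm

W = 10·Wi·[P80^(−½) − F80^(−½)]
⇒ 1/√P80 = W/(10·Wi) + 1/√F80
  = 3.0890/(10·7.5) + 1/√17252 = 0.041187 + 0.007613 = 0.048800
P80 = (1/0.048800)² = 20.4918² = 419.91 µm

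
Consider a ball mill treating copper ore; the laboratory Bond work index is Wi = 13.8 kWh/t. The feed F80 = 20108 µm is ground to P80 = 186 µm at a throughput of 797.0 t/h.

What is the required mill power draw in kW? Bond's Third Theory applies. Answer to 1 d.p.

P = 7288.9 kW

W = 10 Wi (P80^-0.5 − F80^-0.5)
W = 10·13.8·(1/√186 − 1/√20108) = 10·13.8·(0.066272) = 9.1455 kWh/t
Mill draw = 9.1455 × 797.0 = 7288.9 kW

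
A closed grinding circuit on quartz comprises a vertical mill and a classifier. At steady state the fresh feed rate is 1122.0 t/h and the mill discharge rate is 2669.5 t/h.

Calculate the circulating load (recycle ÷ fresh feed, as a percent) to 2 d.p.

CL = 137.92 %

Steady state: M = F + R.
R = M − F = 2669.5 − 1122.0 = 1547.5 t/h
CL = 100·R/F = 100·1547.5/1122.0 = 137.92 %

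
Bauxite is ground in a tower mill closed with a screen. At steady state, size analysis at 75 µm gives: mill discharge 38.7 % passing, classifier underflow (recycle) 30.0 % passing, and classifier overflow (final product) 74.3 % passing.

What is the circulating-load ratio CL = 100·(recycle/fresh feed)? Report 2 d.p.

Classifier node, passing 75 µm:
d + r·d = r·u + o → r(d−u) = o−d
r = (74.3 − 38.7)/(38.7 − 30.0) = 35.6/8.7 = 4.0920
CL = 100·r = 409.20 %

CL = 409.20 %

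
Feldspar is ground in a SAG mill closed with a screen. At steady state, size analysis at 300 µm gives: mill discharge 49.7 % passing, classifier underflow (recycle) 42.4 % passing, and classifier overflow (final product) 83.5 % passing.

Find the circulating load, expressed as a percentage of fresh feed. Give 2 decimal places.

CL = 463.01 %

Mass balance on the −300 µm fraction:
Fd + Rd = Ru + Fo ⇒ R/F = (o−d)/(d−u)
r = (83.5 − 49.7)/(49.7 − 42.4) = 33.8/7.3 = 4.6301
CL = 100·r = 463.01 %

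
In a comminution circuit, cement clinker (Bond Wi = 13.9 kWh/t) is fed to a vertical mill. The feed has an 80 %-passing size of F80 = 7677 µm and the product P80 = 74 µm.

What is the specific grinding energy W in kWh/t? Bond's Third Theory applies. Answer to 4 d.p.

W = 14.5720 kWh/t

W = 10·Wi·[P80^(−½) − F80^(−½)]
1/√74 = 0.116248;  1/√7677 = 0.011413
W = 10·13.9·(0.116248 − 0.011413) = 14.5720 kWh/t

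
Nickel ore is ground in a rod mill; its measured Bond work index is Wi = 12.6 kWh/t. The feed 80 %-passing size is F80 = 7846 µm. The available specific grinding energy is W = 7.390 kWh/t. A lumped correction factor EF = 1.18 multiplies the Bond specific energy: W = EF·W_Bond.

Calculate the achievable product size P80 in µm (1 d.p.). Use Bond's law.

P80 = 268.8 µm

Bond:  W = 10 Wi (1/√P − 1/√F)
W_Bond = W / EF = 7.390 / 1.18 = 6.2627 kWh/t
P80^-0.5 = F80^-0.5 + W_Bond/(10 Wi)
  = 6.2627/(10·12.6) + 1/√7846 = 0.049704 + 0.011290 = 0.060994
P80 = (1/0.060994)² = 16.3952² = 268.80 µm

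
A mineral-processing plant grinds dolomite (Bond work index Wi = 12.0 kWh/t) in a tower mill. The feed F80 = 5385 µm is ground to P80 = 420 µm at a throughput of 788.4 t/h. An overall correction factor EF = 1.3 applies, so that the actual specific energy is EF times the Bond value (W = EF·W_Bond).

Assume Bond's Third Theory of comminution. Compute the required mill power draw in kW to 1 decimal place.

Bond:  W = 10 Wi (1/√P − 1/√F)
W = 10·12.0·(1/√420 − 1/√5385) = 10·12.0·(0.035168) = 4.2201 kWh/t
Corrected W = EF·W_Bond = 1.3·4.2201 = 5.4862 kWh/t
P_mill = W·ṁ = 5.4862·788.4 = 4325.3 kW

P = 4325.3 kW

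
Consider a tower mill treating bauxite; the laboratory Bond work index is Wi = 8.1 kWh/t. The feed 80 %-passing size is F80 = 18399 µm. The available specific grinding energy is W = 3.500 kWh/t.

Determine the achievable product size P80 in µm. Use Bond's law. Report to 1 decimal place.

P80 = 390.8 µm

W = 10·Wi·(P80^(-½) − F80^(-½))
P80^-0.5 = F80^-0.5 + W/(10 Wi)
  = 3.5000/(10·8.1) + 1/√18399 = 0.043210 + 0.007372 = 0.050582
P80 = (1/0.050582)² = 19.7698² = 390.85 µm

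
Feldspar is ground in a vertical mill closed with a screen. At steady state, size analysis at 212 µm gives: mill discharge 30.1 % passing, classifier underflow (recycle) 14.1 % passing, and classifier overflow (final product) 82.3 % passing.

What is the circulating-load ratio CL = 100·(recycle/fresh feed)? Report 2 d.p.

CL = 326.25 %

Let r = R/F. Size balance at 212 µm:
(1+r)·d = r·u + o ⇒ r = (o−d)/(d−u)
r = (82.3 − 30.1)/(30.1 − 14.1) = 52.2/16.0 = 3.2625
CL = 100·r = 326.25 %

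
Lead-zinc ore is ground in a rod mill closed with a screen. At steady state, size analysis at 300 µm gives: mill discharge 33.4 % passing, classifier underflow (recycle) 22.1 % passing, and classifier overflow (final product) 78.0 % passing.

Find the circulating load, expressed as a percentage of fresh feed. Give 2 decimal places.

Balance %-passing 300 µm (r = R/F):
d + r·d = r·u + o → r(d−u) = o−d
r = (78.0 − 33.4)/(33.4 − 22.1) = 44.6/11.3 = 3.9469
CL = 100·r = 394.69 %

CL = 394.69 %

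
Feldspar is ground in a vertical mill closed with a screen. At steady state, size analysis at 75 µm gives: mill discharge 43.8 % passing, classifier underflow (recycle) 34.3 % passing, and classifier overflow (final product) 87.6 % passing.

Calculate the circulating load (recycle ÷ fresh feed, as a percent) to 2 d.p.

Balance %-passing 75 µm (r = R/F):
d + r·d = r·u + o → r(d−u) = o−d
r = (87.6 − 43.8)/(43.8 − 34.3) = 43.8/9.5 = 4.6105
CL = 100·r = 461.05 %

CL = 461.05 %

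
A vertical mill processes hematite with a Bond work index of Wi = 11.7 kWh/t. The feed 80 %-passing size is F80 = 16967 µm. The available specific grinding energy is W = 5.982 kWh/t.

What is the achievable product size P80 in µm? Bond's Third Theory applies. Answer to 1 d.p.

P80 = 289.2 µm

W_Bond = 10·Wi·(1/√P₈₀ − 1/√F₈₀)
P80^-0.5 = F80^-0.5 + W/(10 Wi)
  = 5.9820/(10·11.7) + 1/√16967 = 0.051128 + 0.007677 = 0.058805
P80 = (1/0.058805)² = 17.0053² = 289.18 µm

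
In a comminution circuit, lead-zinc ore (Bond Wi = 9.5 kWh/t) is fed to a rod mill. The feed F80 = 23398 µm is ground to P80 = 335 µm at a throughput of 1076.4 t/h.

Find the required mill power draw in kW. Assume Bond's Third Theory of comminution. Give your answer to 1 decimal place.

P = 4918.4 kW

Bond:  W = 10 Wi (1/√P − 1/√F)
W = 10·9.5·(1/√335 − 1/√23398) = 10·9.5·(0.048098) = 4.5693 kWh/t
Power = W × throughput = 4.5693 kWh/t × 1076.4 t/h = 4918.4 kW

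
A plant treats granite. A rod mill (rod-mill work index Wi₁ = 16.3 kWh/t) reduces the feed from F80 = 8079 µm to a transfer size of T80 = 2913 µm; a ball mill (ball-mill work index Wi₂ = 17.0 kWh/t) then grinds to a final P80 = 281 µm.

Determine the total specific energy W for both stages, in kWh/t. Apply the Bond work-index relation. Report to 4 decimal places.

W = 10 Wi (1/√P80 − 1/√F80)  [Bond]
Stage 1 (8079→2913 µm, Wi₁=16.3): W₁ = 10·16.3·(0.018528 − 0.011126) = 1.2066 kWh/t
Stage 2 (2913→281 µm, Wi₂=17.0): W₂ = 10·17.0·(0.059655 − 0.018528) = 6.9916 kWh/t
W = W₁ + W₂ = 1.2066 + 6.9916 = 8.1982 kWh/t

W = 8.1982 kWh/t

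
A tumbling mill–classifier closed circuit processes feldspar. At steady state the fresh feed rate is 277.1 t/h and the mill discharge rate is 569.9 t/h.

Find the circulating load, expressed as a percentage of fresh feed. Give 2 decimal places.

M = F + R at steady state, so:
R = M − F = 569.9 − 277.1 = 292.8 t/h
CL = 100·R/F = 100·292.8/277.1 = 105.67 %

CL = 105.67 %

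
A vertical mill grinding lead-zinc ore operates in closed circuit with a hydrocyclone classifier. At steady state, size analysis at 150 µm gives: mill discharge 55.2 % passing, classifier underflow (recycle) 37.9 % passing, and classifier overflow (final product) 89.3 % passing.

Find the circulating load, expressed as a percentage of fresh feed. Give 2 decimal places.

CL = 197.11 %

Balance %-passing 150 µm (r = R/F):
(1+r)·d = r·u + o ⇒ r = (o−d)/(d−u)
r = (89.3 − 55.2)/(55.2 − 37.9) = 34.1/17.3 = 1.9711
CL = 100·r = 197.11 %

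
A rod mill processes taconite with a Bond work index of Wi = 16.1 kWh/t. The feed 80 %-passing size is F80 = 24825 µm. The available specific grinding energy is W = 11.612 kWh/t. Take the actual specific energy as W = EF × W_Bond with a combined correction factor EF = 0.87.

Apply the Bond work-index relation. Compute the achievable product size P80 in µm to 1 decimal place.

Bond:  W = 10 Wi (1/√P − 1/√F)
W_Bond = W / EF = 11.612 / 0.87 = 13.3471 kWh/t
1/√P80 = 1/√F80 + W_Bond/(10·Wi)
  = 13.3471/(10·16.1) + 1/√24825 = 0.082901 + 0.006347 = 0.089248
P80 = (1/0.089248)² = 11.2047² = 125.55 µm

P80 = 125.5 µm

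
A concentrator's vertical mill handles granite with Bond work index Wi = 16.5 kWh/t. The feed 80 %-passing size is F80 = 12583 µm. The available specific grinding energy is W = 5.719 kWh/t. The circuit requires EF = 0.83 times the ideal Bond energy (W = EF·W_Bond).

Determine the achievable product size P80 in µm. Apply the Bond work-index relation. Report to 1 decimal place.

W = 10 Wi (1/√P80 − 1/√F80)  [Bond]
W_Bond = W / EF = 5.719 / 0.83 = 6.8904 kWh/t
1/√P80 = 1/√F80 + W_Bond/(10·Wi)
  = 6.8904/(10·16.5) + 1/√12583 = 0.041760 + 0.008915 = 0.050674
P80 = (1/0.050674)² = 19.7338² = 389.42 µm

P80 = 389.4 µm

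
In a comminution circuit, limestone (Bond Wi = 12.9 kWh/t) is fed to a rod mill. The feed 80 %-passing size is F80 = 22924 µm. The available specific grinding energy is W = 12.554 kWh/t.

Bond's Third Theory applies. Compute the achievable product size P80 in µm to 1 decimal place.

Bond: W = 10·Wi·(1/√P80 − 1/√F80)
⇒ 1/√P80 = W/(10 Wi) + 1/√F80
  = 12.5540/(10·12.9) + 1/√22924 = 0.097318 + 0.006605 = 0.103923
P80 = (1/0.103923)² = 9.6226² = 92.59 µm

P80 = 92.6 µm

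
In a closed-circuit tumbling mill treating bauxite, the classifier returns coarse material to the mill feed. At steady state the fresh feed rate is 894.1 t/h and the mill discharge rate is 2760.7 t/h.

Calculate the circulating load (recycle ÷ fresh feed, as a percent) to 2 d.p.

Steady state: M = F + R.
R = M − F = 2760.7 − 894.1 = 1866.6 t/h
CL = 100·R/F = 100·1866.6/894.1 = 208.77 %

CL = 208.77 %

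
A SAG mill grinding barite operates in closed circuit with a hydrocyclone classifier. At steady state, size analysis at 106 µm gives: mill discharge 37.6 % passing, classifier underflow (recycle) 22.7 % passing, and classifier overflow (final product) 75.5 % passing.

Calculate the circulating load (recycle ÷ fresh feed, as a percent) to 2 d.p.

Two-product formula at 106 µm:
d + r·d = r·u + o → r(d−u) = o−d
r = (75.5 − 37.6)/(37.6 − 22.7) = 37.9/14.9 = 2.5436
CL = 100·r = 254.36 %

CL = 254.36 %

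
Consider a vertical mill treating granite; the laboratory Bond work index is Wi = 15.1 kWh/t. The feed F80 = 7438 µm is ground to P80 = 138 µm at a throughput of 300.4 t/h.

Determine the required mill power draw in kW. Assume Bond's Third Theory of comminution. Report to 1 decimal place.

P = 3335.4 kW

W = 10 Wi / √P80 − 10 Wi / √F80
W = 10·15.1·(1/√138 − 1/√7438) = 10·15.1·(0.073531) = 11.1031 kWh/t
Power = W × throughput = 11.1031 kWh/t × 300.4 t/h = 3335.4 kW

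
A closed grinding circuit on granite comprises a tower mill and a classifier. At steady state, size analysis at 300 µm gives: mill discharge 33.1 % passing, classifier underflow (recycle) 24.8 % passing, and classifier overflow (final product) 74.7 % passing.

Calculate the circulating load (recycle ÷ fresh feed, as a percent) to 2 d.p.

CL = 501.20 %

Two-product formula at 300 µm:
(1+r)d = ru + o → r = (o−d)/(d−u)
r = (74.7 − 33.1)/(33.1 − 24.8) = 41.6/8.3 = 5.0120
CL = 100·r = 501.20 %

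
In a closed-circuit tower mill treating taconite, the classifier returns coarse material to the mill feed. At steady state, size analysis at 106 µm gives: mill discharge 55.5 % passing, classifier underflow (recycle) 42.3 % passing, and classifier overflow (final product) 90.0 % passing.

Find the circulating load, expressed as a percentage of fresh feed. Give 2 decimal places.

Two-product formula at 106 µm:
r = (o − d)/(d − u)
r = (90.0 − 55.5)/(55.5 − 42.3) = 34.5/13.2 = 2.6136
CL = 100·r = 261.36 %

CL = 261.36 %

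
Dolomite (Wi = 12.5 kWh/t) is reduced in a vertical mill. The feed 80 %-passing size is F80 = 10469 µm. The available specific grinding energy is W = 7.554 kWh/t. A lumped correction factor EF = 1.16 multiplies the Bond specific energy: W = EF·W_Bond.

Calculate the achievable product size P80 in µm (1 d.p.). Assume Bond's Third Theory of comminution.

P80 = 261.2 µm

W = 10 Wi / √P80 − 10 Wi / √F80
W_Bond = W / EF = 7.554 / 1.16 = 6.5121 kWh/t
⇒ 1/√P80 = W_Bond/(10·Wi) + 1/√F80
  = 6.5121/(10·12.5) + 1/√10469 = 0.052097 + 0.009773 = 0.061870
P80 = (1/0.061870)² = 16.1629² = 261.24 µm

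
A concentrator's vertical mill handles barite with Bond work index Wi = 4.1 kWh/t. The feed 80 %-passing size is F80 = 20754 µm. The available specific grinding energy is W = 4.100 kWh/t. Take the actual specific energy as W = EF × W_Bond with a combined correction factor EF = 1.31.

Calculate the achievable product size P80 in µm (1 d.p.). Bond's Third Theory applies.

P80 = 144.2 µm

W = 10·Wi·[P80^(−½) − F80^(−½)]
W_Bond = W / EF = 4.100 / 1.31 = 3.1298 kWh/t
P80^-0.5 = F80^-0.5 + W_Bond/(10 Wi)
  = 3.1298/(10·4.1) + 1/√20754 = 0.076336 + 0.006941 = 0.083277
P80 = (1/0.083277)² = 12.0081² = 144.19 µm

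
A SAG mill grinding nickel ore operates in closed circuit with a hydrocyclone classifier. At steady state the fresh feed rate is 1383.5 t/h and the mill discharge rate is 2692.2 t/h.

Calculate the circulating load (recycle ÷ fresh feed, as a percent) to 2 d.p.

Mill node: discharge = fresh + recycle.
R = M − F = 2692.2 − 1383.5 = 1308.7 t/h
CL = 100·R/F = 100·1308.7/1383.5 = 94.59 %

CL = 94.59 %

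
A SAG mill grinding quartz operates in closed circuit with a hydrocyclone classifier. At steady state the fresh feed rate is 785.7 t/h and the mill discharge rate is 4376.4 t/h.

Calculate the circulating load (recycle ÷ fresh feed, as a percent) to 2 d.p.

CL = 457.01 %

M = F + R at steady state, so:
R = M − F = 4376.4 − 785.7 = 3590.7 t/h
CL = 100·R/F = 100·3590.7/785.7 = 457.01 %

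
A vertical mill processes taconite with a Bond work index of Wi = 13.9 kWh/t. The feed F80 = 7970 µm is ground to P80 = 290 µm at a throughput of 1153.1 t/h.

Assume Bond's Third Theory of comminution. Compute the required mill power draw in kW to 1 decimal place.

P = 7616.7 kW

Bond:  W = 10 Wi (1/√P − 1/√F)
W = 10·13.9·(1/√290 − 1/√7970) = 10·13.9·(0.047521) = 6.6054 kWh/t
Power = W × throughput = 6.6054 kWh/t × 1153.1 t/h = 7616.7 kW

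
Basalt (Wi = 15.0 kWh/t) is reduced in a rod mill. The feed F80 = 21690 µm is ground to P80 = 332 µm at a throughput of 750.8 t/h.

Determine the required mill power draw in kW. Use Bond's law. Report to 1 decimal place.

Bond:  W = 10 Wi (1/√P − 1/√F)
W = 10·15.0·(1/√332 − 1/√21690) = 10·15.0·(0.048092) = 7.2138 kWh/t
Mill draw = 7.2138 × 750.8 = 5416.1 kW

P = 5416.1 kW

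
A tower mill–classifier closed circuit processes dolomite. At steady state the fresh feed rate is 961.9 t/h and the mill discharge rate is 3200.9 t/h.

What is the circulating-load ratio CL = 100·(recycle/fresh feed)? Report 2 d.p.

CL = 232.77 %

Steady state: M = F + R.
R = M − F = 3200.9 − 961.9 = 2239.0 t/h
CL = 100·R/F = 100·2239.0/961.9 = 232.77 %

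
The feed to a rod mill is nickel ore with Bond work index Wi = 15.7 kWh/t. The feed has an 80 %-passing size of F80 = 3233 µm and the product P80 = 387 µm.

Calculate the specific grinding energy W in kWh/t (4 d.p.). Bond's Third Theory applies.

W_Bond = 10·Wi·(1/√P₈₀ − 1/√F₈₀)
1/√387 = 0.050833;  1/√3233 = 0.017587
W = 10·15.7·(0.050833 − 0.017587) = 5.2196 kWh/t

W = 5.2196 kWh/t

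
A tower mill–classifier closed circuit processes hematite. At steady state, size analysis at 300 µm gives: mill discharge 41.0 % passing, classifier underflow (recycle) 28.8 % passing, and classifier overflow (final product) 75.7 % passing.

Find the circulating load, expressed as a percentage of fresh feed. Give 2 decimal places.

CL = 284.43 %

Let r = R/F. Size balance at 300 µm:
r = (o − d)/(d − u)
r = (75.7 − 41.0)/(41.0 − 28.8) = 34.7/12.2 = 2.8443
CL = 100·r = 284.43 %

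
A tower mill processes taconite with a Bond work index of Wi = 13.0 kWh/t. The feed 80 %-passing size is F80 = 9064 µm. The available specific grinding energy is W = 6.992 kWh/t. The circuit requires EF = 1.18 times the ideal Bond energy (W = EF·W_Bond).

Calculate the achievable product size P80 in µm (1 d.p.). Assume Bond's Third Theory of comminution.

P80 = 317.9 µm

W_Bond = 10·Wi·(1/√P₈₀ − 1/√F₈₀)
W_Bond = W / EF = 6.992 / 1.18 = 5.9254 kWh/t
1/√P80 = 1/√F80 + W_Bond/(10·Wi)
  = 5.9254/(10·13.0) + 1/√9064 = 0.045580 + 0.010504 = 0.056084
P80 = (1/0.056084)² = 17.8305² = 317.93 µm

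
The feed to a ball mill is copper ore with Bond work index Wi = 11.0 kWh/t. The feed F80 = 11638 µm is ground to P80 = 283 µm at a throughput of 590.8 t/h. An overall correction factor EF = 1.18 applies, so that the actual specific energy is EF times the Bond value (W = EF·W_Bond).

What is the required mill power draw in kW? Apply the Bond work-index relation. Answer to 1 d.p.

P = 3847.7 kW

W = 10·Wi·[P80^(−½) − F80^(−½)]
W = 10·11.0·(1/√283 − 1/√11638) = 10·11.0·(0.050174) = 5.5192 kWh/t
W_actual = 1.18 × 5.5192 = 6.5126 kWh/t
P_mill = W·ṁ = 6.5126·590.8 = 3847.7 kW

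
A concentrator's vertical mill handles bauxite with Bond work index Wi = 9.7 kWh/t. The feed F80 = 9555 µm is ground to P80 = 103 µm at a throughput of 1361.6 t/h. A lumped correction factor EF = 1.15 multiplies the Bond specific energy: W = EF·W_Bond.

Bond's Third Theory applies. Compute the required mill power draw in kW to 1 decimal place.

W = 10 Wi (1/√P80 − 1/√F80)  [Bond]
W = 10·9.7·(1/√103 − 1/√9555) = 10·9.7·(0.088303) = 8.5654 kWh/t
Apply correction: 8.5654 × 1.15 = 9.8502 kWh/t
Mill draw = 9.8502 × 1361.6 = 13412.0 kW

P = 13412.0 kW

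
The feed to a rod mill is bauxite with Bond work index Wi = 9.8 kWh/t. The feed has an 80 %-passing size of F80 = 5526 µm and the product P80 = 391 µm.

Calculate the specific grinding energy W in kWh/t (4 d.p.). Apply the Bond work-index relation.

W_Bond = 10·Wi·(1/√P₈₀ − 1/√F₈₀)
1/√391 = 0.050572;  1/√5526 = 0.013452
W = 10·9.8·(0.050572 − 0.013452) = 3.6378 kWh/t

W = 3.6378 kWh/t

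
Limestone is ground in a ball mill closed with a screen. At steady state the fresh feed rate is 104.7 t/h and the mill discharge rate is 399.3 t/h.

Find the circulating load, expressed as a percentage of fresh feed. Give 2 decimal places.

CL = 281.38 %

Steady state: M = F + R.
R = M − F = 399.3 − 104.7 = 294.6 t/h
CL = 100·R/F = 100·294.6/104.7 = 281.38 %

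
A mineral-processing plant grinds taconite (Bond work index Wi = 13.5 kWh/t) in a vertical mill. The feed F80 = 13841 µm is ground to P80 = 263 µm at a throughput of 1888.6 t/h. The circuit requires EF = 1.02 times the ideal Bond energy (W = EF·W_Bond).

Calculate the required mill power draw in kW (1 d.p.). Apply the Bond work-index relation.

P = 13825.5 kW

W = 10·Wi·[P80^(−½) − F80^(−½)]
W = 10·13.5·(1/√263 − 1/√13841) = 10·13.5·(0.053163) = 7.1770 kWh/t
Apply correction: 7.1770 × 1.02 = 7.3205 kWh/t
P_mill = W·ṁ = 7.3205·1888.6 = 13825.5 kW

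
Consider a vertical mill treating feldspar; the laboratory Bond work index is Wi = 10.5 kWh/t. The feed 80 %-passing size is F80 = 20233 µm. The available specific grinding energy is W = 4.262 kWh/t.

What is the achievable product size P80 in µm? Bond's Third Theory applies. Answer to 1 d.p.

W_Bond = 10·Wi·(1/√P₈₀ − 1/√F₈₀)
P80^(−½) = W/(10 Wi) + F80^(−½)
  = 4.2620/(10·10.5) + 1/√20233 = 0.040590 + 0.007030 = 0.047621
P80 = (1/0.047621)² = 20.9993² = 440.97 µm

P80 = 441.0 µm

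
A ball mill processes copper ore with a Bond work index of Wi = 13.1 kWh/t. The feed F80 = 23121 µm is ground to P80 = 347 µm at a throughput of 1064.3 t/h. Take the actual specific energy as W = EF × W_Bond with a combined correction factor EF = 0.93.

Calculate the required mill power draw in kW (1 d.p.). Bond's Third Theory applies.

P = 6108.0 kW

W = 10·Wi·(P80^(-½) − F80^(-½))
W = 10·13.1·(1/√347 − 1/√23121) = 10·13.1·(0.047106) = 6.1709 kWh/t
W_actual = 0.93 × 6.1709 = 5.7390 kWh/t
P_mill = W·ṁ = 5.7390·1064.3 = 6108.0 kW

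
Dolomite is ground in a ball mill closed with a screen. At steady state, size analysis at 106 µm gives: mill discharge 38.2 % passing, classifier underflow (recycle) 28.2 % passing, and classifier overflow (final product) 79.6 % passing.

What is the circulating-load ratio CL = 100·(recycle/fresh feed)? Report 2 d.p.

Mass balance on the −106 µm fraction:
(1+r)d = ru + o → r = (o−d)/(d−u)
r = (79.6 − 38.2)/(38.2 − 28.2) = 41.4/10.0 = 4.1400
CL = 100·r = 414.00 %

CL = 414.00 %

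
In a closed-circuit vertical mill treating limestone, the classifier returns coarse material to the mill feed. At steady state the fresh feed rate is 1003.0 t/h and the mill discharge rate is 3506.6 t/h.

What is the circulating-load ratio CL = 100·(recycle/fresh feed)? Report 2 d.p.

CL = 249.61 %

Discharge = new feed + return, hence
R = M − F = 3506.6 − 1003.0 = 2503.6 t/h
CL = 100·R/F = 100·2503.6/1003.0 = 249.61 %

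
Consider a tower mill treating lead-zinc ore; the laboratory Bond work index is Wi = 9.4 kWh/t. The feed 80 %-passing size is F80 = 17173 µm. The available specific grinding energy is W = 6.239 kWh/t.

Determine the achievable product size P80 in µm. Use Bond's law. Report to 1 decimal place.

W = 10 Wi / √P80 − 10 Wi / √F80
P80^-0.5 = F80^-0.5 + W/(10 Wi)
  = 6.2390/(10·9.4) + 1/√17173 = 0.066372 + 0.007631 = 0.074003
P80 = (1/0.074003)² = 13.5129² = 182.60 µm

P80 = 182.6 µm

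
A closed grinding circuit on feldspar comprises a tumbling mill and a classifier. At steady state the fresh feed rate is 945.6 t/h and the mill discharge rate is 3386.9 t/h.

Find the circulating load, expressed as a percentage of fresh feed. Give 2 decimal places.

Steady state: M = F + R.
R = M − F = 3386.9 − 945.6 = 2441.3 t/h
CL = 100·R/F = 100·2441.3/945.6 = 258.17 %

CL = 258.17 %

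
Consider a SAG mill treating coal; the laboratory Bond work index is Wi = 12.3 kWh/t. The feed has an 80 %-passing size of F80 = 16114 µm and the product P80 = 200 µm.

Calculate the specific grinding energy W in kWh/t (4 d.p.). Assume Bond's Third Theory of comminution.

W = 10 Wi (1/√P80 − 1/√F80)  [Bond]
1/√200 = 0.070711;  1/√16114 = 0.007878
W = 10·12.3·(0.070711 − 0.007878) = 7.7285 kWh/t

W = 7.7285 kWh/t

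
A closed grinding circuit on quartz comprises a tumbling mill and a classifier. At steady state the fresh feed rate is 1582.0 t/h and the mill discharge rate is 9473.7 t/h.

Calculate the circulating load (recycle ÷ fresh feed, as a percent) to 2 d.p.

Discharge = new feed + return, hence
R = M − F = 9473.7 − 1582.0 = 7891.7 t/h
CL = 100·R/F = 100·7891.7/1582.0 = 498.84 %

CL = 498.84 %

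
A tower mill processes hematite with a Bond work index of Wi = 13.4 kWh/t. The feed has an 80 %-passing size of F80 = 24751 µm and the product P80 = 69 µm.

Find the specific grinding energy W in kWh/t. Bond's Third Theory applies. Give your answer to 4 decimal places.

W = 10·Wi·[P80^(−½) − F80^(−½)]
1/√69 = 0.120386;  1/√24751 = 0.006356
W = 10·13.4·(0.120386 − 0.006356) = 15.2800 kWh/t

W = 15.2800 kWh/t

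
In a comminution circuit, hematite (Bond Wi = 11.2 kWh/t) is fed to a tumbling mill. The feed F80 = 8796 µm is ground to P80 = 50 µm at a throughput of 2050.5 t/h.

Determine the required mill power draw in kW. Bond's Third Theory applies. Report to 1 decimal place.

W = 10 Wi (P80^-0.5 − F80^-0.5)
W = 10·11.2·(1/√50 − 1/√8796) = 10·11.2·(0.130759) = 14.6450 kWh/t
Mill draw = 14.6450 × 2050.5 = 30029.6 kW

P = 30029.6 kW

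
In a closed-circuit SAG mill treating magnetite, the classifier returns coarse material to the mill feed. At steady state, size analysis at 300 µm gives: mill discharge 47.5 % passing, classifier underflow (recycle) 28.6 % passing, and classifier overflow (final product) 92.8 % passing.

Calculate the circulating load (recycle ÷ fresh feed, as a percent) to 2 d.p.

CL = 239.68 %

Classifier node, passing 300 µm:
r = (o − d)/(d − u)
r = (92.8 − 47.5)/(47.5 − 28.6) = 45.3/18.9 = 2.3968
CL = 100·r = 239.68 %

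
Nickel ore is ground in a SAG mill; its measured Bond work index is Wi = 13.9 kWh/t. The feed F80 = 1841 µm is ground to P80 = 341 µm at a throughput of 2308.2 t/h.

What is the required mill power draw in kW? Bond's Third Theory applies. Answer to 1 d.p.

W_Bond = 10·Wi·(1/√P₈₀ − 1/√F₈₀)
W = 10·13.9·(1/√341 − 1/√1841) = 10·13.9·(0.030847) = 4.2877 kWh/t
P_mill = W·ṁ = 4.2877·2308.2 = 9896.9 kW

P = 9896.9 kW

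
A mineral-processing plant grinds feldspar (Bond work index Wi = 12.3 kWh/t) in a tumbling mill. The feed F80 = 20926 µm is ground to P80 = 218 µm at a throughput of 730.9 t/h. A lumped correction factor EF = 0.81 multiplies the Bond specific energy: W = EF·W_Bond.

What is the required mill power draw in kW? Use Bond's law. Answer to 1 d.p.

W = 10 Wi (1/√P80 − 1/√F80)  [Bond]
W = 10·12.3·(1/√218 − 1/√20926) = 10·12.3·(0.060816) = 7.4803 kWh/t
With EF = 0.81: W = 7.4803·0.81 = 6.0591 kWh/t
P = W·T = 6.0591·730.9 = 4428.6 kW

P = 4428.6 kW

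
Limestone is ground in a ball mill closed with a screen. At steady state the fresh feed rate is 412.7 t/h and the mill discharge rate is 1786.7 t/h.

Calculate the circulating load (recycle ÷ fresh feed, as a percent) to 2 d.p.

Mill node: discharge = fresh + recycle.
R = M − F = 1786.7 − 412.7 = 1374.0 t/h
CL = 100·R/F = 100·1374.0/412.7 = 332.93 %

CL = 332.93 %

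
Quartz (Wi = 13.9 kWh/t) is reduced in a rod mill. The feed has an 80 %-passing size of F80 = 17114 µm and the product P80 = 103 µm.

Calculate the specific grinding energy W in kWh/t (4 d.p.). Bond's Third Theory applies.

W = 12.6336 kWh/t

W = 10 Wi (1/√P80 − 1/√F80)  [Bond]
1/√103 = 0.098533;  1/√17114 = 0.007644
W = 10·13.9·(0.098533 − 0.007644) = 12.6336 kWh/t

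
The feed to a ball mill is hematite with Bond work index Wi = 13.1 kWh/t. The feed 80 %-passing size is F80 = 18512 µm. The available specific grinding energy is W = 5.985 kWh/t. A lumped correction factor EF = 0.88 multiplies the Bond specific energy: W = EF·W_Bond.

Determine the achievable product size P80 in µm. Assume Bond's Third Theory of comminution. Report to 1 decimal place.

W = 10 Wi (1/√P80 − 1/√F80)  [Bond]
W_Bond = W / EF = 5.985 / 0.88 = 6.8011 kWh/t
⇒ 1/√P80 = W_Bond/(10 Wi) + 1/√F80
  = 6.8011/(10·13.1) + 1/√18512 = 0.051917 + 0.007350 = 0.059267
P80 = (1/0.059267)² = 16.8728² = 284.69 µm

P80 = 284.7 µm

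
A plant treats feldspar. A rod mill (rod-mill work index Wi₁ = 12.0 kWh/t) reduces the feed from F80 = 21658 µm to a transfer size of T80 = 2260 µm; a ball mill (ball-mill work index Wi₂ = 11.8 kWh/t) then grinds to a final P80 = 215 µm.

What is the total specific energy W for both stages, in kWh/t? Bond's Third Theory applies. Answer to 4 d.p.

W = 10·Wi·[P80^(−½) − F80^(−½)]
Stage 1 (21658→2260 µm, Wi₁=12.0): W₁ = 10·12.0·(0.021035 − 0.006795) = 1.7088 kWh/t
Stage 2 (2260→215 µm, Wi₂=11.8): W₂ = 10·11.8·(0.068199 − 0.021035) = 5.5654 kWh/t
W = W₁ + W₂ = 1.7088 + 5.5654 = 7.2742 kWh/t

W = 7.2742 kWh/t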